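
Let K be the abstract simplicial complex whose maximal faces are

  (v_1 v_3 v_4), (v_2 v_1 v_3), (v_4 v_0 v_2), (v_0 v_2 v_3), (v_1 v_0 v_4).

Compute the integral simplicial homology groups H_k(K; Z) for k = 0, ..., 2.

H_0 ≅ Z,  H_1 ≅ Z,  H_2 = 0.

K has 5 vertices, 10 edges, 5 triangles.
rank ∂_0 = 0, rank ∂_1 = 4 ⇒ b_0 = 5 − 0 − 4 = 1; all invariant factors of ∂_1 are 1 so no torsion. So H_0 = Z.
rank ∂_1 = 4, rank ∂_2 = 5 ⇒ b_1 = 10 − 4 − 5 = 1; all invariant factors of ∂_2 are 1 so no torsion. So H_1 = Z.
rank ∂_2 = 5, rank ∂_3 = 0 ⇒ b_2 = 5 − 5 − 0 = 0. So H_2 = 0.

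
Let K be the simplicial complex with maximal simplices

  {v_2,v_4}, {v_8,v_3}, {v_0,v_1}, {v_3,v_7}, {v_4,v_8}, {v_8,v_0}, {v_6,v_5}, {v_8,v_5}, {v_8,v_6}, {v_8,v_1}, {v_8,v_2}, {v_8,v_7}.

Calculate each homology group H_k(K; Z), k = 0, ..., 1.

We work with the vertex ordering v_0 < v_1 < v_2 < v_3 < v_4 < v_5 < v_6 < v_7 < v_8. The simplices of K, each written with vertices in increasing order, are:

  0-simplices (9): [v_0], [v_1], [v_2], [v_3], [v_4], [v_5], [v_6], [v_7], [v_8]
  1-simplices (12): [v_0,v_1], [v_0,v_8], [v_1,v_8], [v_2,v_4], [v_2,v_8], [v_3,v_7], [v_3,v_8], [v_4,v_8], [v_5,v_6], [v_5,v_8], [v_6,v_8], [v_7,v_8]

Hence C_0 ≅ Z^9, C_1 ≅ Z^12.

Boundary ∂_1: C_1 → C_0 is given by ∂[p,q] = [q] − [p]. For instance
  ∂[v_7,v_8] = [v_8] − [v_7].
As a 9×12 matrix over Z this has rank 8, with invariant factors (1,1,1,1,1,1,1,1).

From H_k ≅ ker(∂_k) / im(∂_{k+1}) we obtain:

  H_0: rank C_0 − rank ∂_1 = 9 − 8 = 1, and the invariant factors of ∂_1 are all 1, so H_0 = Z.
  H_1: rank ker ∂_1 − rank ∂_2 = (12 − 8) − 0 = 4, and there is no ∂_2, so H_1 = Z^4.

H_0 ≅ Z,  H_1 ≅ Z^4.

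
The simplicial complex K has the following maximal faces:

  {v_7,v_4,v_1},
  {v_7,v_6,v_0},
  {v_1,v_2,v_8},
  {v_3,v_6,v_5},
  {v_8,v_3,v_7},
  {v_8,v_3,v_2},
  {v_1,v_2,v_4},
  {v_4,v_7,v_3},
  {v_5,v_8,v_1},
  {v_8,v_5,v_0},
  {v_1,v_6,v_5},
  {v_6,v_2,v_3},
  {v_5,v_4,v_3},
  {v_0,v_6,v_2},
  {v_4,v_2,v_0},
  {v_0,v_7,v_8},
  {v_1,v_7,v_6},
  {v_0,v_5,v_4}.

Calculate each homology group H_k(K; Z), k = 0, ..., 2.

H_0 = Z,  H_1 = Z^2,  H_2 = Z.

Fix the vertex order v_0 < v_1 < v_2 < v_3 < v_4 < v_5 < v_6 < v_7 < v_8 and write every simplex with vertices in increasing order. Then dim K = 2 and the simplices of K are:

  0-simplices (9): [v_0], [v_1], [v_2], [v_3], [v_4], [v_5], [v_6], [v_7], [v_8]
  1-simplices (27): (27 of them)
  2-simplices (18): (18 of them)

Hence C_0 ≅ Z^9, C_1 ≅ Z^27, C_2 ≅ Z^18.

∂_1: C_1 → C_0 is given by ∂[p,q] = [q] − [p]. For instance
  ∂[v_0,v_7] = [v_7] − [v_0].
This gives a 9×27 integer matrix of rank 8; reducing to Smith normal form yields diagonal entries (1,1,1,1,1,1,1,1).

The boundary map ∂_2: C_2 → C_1 acts by ∂[p,q,r] = [q,r] − [p,r] + [p,q]. For instance
  ∂[v_2,v_3,v_8] = [v_3,v_8] − [v_2,v_8] + [v_2,v_3],
  ∂[v_1,v_2,v_8] = [v_2,v_8] − [v_1,v_8] + [v_1,v_2].
As a 27×18 matrix over Z this has rank 17, with invariant factors (1,1,1,1,1,1,1,1,1,1,1,1,1,1,1,1,1).

From H_k ≅ ker(∂_k) / im(∂_{k+1}) we obtain:

  H_0: rank C_0 − rank ∂_1 = 9 − 8 = 1, and the invariant factors of ∂_1 are all 1, so H_0 ≅ Z.
  H_1: rank ker ∂_1 − rank ∂_2 = (27 − 8) − 17 = 2, and the invariant factors of ∂_2 are all 1, so H_1 ≅ Z^2.
  H_2: rank ker ∂_2 − rank ∂_3 = (18 − 17) − 0 = 1, and there is no ∂_3, so H_2 ≅ Z.

(K is a triangulation of the torus T^2.)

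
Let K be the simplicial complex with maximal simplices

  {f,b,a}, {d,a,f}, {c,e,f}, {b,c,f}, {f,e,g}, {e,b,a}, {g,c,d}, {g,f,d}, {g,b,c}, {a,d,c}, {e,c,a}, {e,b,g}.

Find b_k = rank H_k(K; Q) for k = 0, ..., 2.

Take the total order a < b < c < d < e < f < g on the vertex set. Then K (dimension 2) consists of the simplices:

  0-simplices (7): a, b, c, d, e, f, g
  1-simplices (18): ab, ac, ad, ae, af, bc, be, bf, bg, cd, ce, cf, cg, df, dg, ef, eg, fg
  2-simplices (12): abe, abf, acd, ace, adf, bcf, bcg, beg, cdg, cef, dfg, efg

giving chain groups C_0 ≅ Z^7, C_1 ≅ Z^18, C_2 ≅ Z^12.

∂_1: C_1 → C_0 maps an edge to its endpoints' difference, ∂[p,q] = q − p. For instance
  ∂ae = e − a.
The 7×18 boundary matrix has rank 6 and Smith normal form diag(1,1,1,1,1,1).

Boundary ∂_2: C_2 → C_1 acts by ∂[p,q,r] = [q,r] − [p,r] + [p,q]. For instance
  ∂acd = cd − ad + ac,
  ∂bcg = cg − bg + bc.
The resulting 18×12 matrix has rank 12, and its Smith normal form has invariant factors (1,1,1,1,1,1,1,1,1,1,1,2).

Computing H_k = (kernel of ∂_k) / (image of ∂_{k+1}):

  H_0: rank C_0 − rank ∂_1 = 7 − 6 = 1, and the invariant factors of ∂_1 are all 1, so H_0 ≅ Z.
  H_1: rank ker ∂_1 − rank ∂_2 = (18 − 6) − 12 = 0, and ∂_2 has invariant factor 2 > 1, so H_1 ≅ Z/2.
  H_2: rank ker ∂_2 − rank ∂_3 = (12 − 12) − 0 = 0, and there is no ∂_3, so H_2 ≅ 0.

As a check, the Euler characteristic is 7 − 18 + 12 = 1, which agrees with 1 − 0 + 0 = 1.

Hence the Betti numbers are b_0 = 1, b_1 = 0, b_2 = 0.

b_0 = 1, b_1 = 0, b_2 = 0.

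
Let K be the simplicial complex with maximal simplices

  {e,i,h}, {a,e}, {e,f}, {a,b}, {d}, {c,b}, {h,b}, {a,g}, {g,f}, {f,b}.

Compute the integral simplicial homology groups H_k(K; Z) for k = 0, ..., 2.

H_0 ≅ Z^2,  H_1 ≅ Z^3,  H_2 = 0.

K has 9 vertices, 11 edges, 1 triangle.
rank ∂_0 = 0, rank ∂_1 = 7 ⇒ b_0 = 9 − 0 − 7 = 2; all invariant factors of ∂_1 are 1 so no torsion. So H_0 = Z^2.
rank ∂_1 = 7, rank ∂_2 = 1 ⇒ b_1 = 11 − 7 − 1 = 3; all invariant factors of ∂_2 are 1 so no torsion. So H_1 = Z^3.
rank ∂_2 = 1, rank ∂_3 = 0 ⇒ b_2 = 1 − 1 − 0 = 0. So H_2 = 0.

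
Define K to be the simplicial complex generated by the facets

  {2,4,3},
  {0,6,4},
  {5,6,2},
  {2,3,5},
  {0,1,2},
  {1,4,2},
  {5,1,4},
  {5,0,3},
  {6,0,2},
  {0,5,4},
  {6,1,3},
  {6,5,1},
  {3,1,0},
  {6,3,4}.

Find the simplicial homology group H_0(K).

Order the vertices as 0 < 1 < 2 < 3 < 4 < 5 < 6. Listing each simplex with vertices in this order, K has dimension 2 with simplices:

  0-simplices (7): [0], [1], [2], [3], [4], [5], [6]
  1-simplices (21): [0,1], [0,2], [0,3], [0,4], [0,5], [0,6], [1,2], [1,3], [1,4], [1,5], [1,6], [2,3], [2,4], [2,5], [2,6], [3,4], [3,5], [3,6], [4,5], [4,6], [5,6]
  2-simplices (14): [0,1,2], [0,1,3], [0,2,6], [0,3,5], [0,4,5], [0,4,6], [1,2,4], [1,3,6], [1,4,5], [1,5,6], [2,3,4], [2,3,5], [2,5,6], [3,4,6]

giving chain groups C_0 ≅ Z^7, C_1 ≅ Z^21, C_2 ≅ Z^14.

Boundary ∂_1: C_1 → C_0 maps an edge to its endpoints' difference, ∂[p,q] = q − p. For instance
  ∂[0,6] = [6] − [0].
As a 7×21 matrix over Z this has rank 6, with invariant factors (1,1,1,1,1,1).

∂_2: C_2 → C_1 sends each 2-simplex [p,q,r] to [q,r] − [p,r] + [p,q]. For instance
  ∂[1,2,4] = [2,4] − [1,4] + [1,2],
  ∂[1,4,5] = [4,5] − [1,5] + [1,4].
The resulting 21×14 matrix has rank 13, and its Smith normal form has invariant factors (1,1,1,1,1,1,1,1,1,1,1,1,1).

From H_k ≅ ker(∂_k) / im(∂_{k+1}) we obtain:

  H_0: rank C_0 − rank ∂_1 = 7 − 6 = 1, and the invariant factors of ∂_1 are all 1, so H_0 ≅ Z.

(K is a triangulation of the torus T^2.)

H_0 ≅ Z.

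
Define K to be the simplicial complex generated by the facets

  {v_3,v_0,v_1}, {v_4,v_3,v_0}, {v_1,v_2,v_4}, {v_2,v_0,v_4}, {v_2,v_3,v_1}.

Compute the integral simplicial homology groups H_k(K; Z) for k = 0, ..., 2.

H_0 ≅ Z,  H_1 ≅ Z,  H_2 = 0.

Order the vertices as v_0 < v_1 < v_2 < v_3 < v_4. Listing each simplex with vertices in this order, K has dimension 2 with simplices:

  0-simplices (5): [v_0], [v_1], [v_2], [v_3], [v_4]
  1-simplices (10): [v_0,v_1], [v_0,v_2], [v_0,v_3], [v_0,v_4], [v_1,v_2], [v_1,v_3], [v_1,v_4], [v_2,v_3], [v_2,v_4], [v_3,v_4]
  2-simplices (5): [v_0,v_1,v_3], [v_0,v_2,v_4], [v_0,v_3,v_4], [v_1,v_2,v_3], [v_1,v_2,v_4]

so the chain groups are C_0 ≅ Z^5, C_1 ≅ Z^10, C_2 ≅ Z^5.

∂_1: C_1 → C_0 is given by ∂[p,q] = [q] − [p]. For instance
  ∂[v_0,v_3] = [v_3] − [v_0].
The resulting 5×10 matrix has rank 4, and its Smith normal form has invariant factors (1,1,1,1).

Boundary ∂_2: C_2 → C_1 maps a triangle to the signed sum of its edges. For instance
  ∂[v_1,v_2,v_3] = [v_2,v_3] − [v_1,v_3] + [v_1,v_2],
  ∂[v_0,v_1,v_3] = [v_1,v_3] − [v_0,v_3] + [v_0,v_1].
The resulting 10×5 matrix has rank 5, and its Smith normal form has invariant factors (1,1,1,1,1).

From H_k ≅ ker(∂_k) / im(∂_{k+1}) we obtain:

  H_0: rank C_0 − rank ∂_1 = 5 − 4 = 1, and the invariant factors of ∂_1 are all 1, so H_0 = Z.
  H_1: rank ker ∂_1 − rank ∂_2 = (10 − 4) − 5 = 1, and the invariant factors of ∂_2 are all 1, so H_1 = Z.
  H_2: rank ker ∂_2 − rank ∂_3 = (5 − 5) − 0 = 0, and there is no ∂_3, so H_2 = 0.

As a check, the Euler characteristic is 5 − 10 + 5 = 0, which agrees with 1 − 1 + 0 = 0.
(K is a triangulation of the Möbius band.)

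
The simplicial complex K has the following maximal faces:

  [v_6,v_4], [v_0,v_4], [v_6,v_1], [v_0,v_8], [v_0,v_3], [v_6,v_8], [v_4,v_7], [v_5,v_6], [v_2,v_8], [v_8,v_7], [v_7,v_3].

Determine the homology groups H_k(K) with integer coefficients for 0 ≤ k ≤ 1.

Order the vertices as v_0 < v_1 < v_2 < v_3 < v_4 < v_5 < v_6 < v_7 < v_8. Listing each simplex with vertices in this order, K has dimension 1 with simplices:

  0-simplices (9): [v_0], [v_1], [v_2], [v_3], [v_4], [v_5], [v_6], [v_7], [v_8]
  1-simplices (11): [v_0,v_3], [v_0,v_4], [v_0,v_8], [v_1,v_6], [v_2,v_8], [v_3,v_7], [v_4,v_6], [v_4,v_7], [v_5,v_6], [v_6,v_8], [v_7,v_8]

giving chain groups C_0 ≅ Z^9, C_1 ≅ Z^11.

Boundary ∂_1: C_1 → C_0 maps an edge to its endpoints' difference, ∂[p,q] = q − p.
As a 9×11 matrix over Z this has rank 8, with invariant factors (1,1,1,1,1,1,1,1).

From H_k ≅ ker(∂_k) / im(∂_{k+1}) we obtain:

  H_0: rank C_0 − rank ∂_1 = 9 − 8 = 1, and the invariant factors of ∂_1 are all 1, so H_0 ≅ Z.
  H_1: rank ker ∂_1 − rank ∂_2 = (11 − 8) − 0 = 3, and there is no ∂_2, so H_1 ≅ Z^3.

H_0 = Z,  H_1 = Z^3.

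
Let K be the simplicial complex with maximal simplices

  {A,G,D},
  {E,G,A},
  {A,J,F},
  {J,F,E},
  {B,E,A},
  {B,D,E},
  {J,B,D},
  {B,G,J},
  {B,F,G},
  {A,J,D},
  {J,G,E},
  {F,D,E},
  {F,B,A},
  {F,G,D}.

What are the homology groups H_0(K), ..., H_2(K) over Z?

K has 7 vertices, 21 edges, 14 triangles.
rank ∂_0 = 0, rank ∂_1 = 6 ⇒ b_0 = 7 − 0 − 6 = 1; all invariant factors of ∂_1 are 1 so no torsion. So H_0 ≅ Z.
rank ∂_1 = 6, rank ∂_2 = 13 ⇒ b_1 = 21 − 6 − 13 = 2; all invariant factors of ∂_2 are 1 so no torsion. So H_1 ≅ Z^2.
rank ∂_2 = 13, rank ∂_3 = 0 ⇒ b_2 = 14 − 13 − 0 = 1. So H_2 ≅ Z.

H_0 ≅ Z,  H_1 ≅ Z^2,  H_2 ≅ Z.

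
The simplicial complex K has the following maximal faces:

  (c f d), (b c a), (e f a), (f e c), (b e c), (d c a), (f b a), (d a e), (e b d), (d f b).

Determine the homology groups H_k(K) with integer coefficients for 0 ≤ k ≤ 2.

H_0 ≅ Z,  H_1 ≅ Z_2,  H_2 = 0.

Fix the vertex order a < b < c < d < e < f and write every simplex with vertices in increasing order. Then dim K = 2 and the simplices of K are:

  0-simplices (6): a, b, c, d, e, f
  1-simplices (15): ab, ac, ad, ae, af, bc, bd, be, bf, cd, ce, cf, de, df, ef
  2-simplices (10): abc, abf, acd, ade, aef, bce, bde, bdf, cdf, cef

Hence C_0 ≅ Z^6, C_1 ≅ Z^15, C_2 ≅ Z^10.

∂_1: C_1 → C_0 is given by ∂[p,q] = [q] − [p]. For instance
  ∂bf = f − b.
As a 6×15 matrix over Z this has rank 5, with invariant factors (1,1,1,1,1).

The boundary map ∂_2: C_2 → C_1 acts by ∂[p,q,r] = [q,r] − [p,r] + [p,q]. For instance
  ∂cdf = df − cf + cd,
  ∂cef = ef − cf + ce.
The resulting 15×10 matrix has rank 10, and its Smith normal form has invariant factors (1,1,1,1,1,1,1,1,1,2).

Now H_k = ker ∂_k / im ∂_{k+1}, so:

  H_0: rank C_0 − rank ∂_1 = 6 − 5 = 1, and the invariant factors of ∂_1 are all 1, so H_0 = Z.
  H_1: rank ker ∂_1 − rank ∂_2 = (15 − 5) − 10 = 0, and ∂_2 has invariant factor 2 > 1, so H_1 = Z_2.
  H_2: rank ker ∂_2 − rank ∂_3 = (10 − 10) − 0 = 0, and there is no ∂_3, so H_2 = 0.

As a check, the Euler characteristic is 6 − 15 + 10 = 1, which agrees with 1 − 0 + 0 = 1.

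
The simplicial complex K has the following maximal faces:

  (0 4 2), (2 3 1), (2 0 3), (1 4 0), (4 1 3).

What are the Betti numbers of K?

Order the vertices as 0 < 1 < 2 < 3 < 4. Listing each simplex with vertices in this order, K has dimension 2 with simplices:

  0-simplices (5): [0], [1], [2], [3], [4]
  1-simplices (10): [0,1], [0,2], [0,3], [0,4], [1,2], [1,3], [1,4], [2,3], [2,4], [3,4]
  2-simplices (5): [0,1,4], [0,2,3], [0,2,4], [1,2,3], [1,3,4]

so the chain groups are C_0 ≅ Z^5, C_1 ≅ Z^10, C_2 ≅ Z^5.

∂_1: C_1 → C_0 is given by ∂[p,q] = [q] − [p].
As a 5×10 matrix over Z this has rank 4, with invariant factors (1,1,1,1).

Boundary ∂_2: C_2 → C_1 maps a triangle to the signed sum of its edges. For instance
  ∂[1,2,3] = [2,3] − [1,3] + [1,2],
  ∂[0,2,4] = [2,4] − [0,4] + [0,2].
This gives a 10×5 integer matrix of rank 5; reducing to Smith normal form yields diagonal entries (1,1,1,1,1).

From H_k ≅ ker(∂_k) / im(∂_{k+1}) we obtain:

  H_0: rank C_0 − rank ∂_1 = 5 − 4 = 1, and the invariant factors of ∂_1 are all 1, so H_0 ≅ Z.
  H_1: rank ker ∂_1 − rank ∂_2 = (10 − 4) − 5 = 1, and the invariant factors of ∂_2 are all 1, so H_1 ≅ Z.
  H_2: rank ker ∂_2 − rank ∂_3 = (5 − 5) − 0 = 0, and there is no ∂_3, so H_2 ≅ 0.

Hence the Betti numbers are b_0 = 1, b_1 = 1, b_2 = 0.

b_0 = 1, b_1 = 1, b_2 = 0.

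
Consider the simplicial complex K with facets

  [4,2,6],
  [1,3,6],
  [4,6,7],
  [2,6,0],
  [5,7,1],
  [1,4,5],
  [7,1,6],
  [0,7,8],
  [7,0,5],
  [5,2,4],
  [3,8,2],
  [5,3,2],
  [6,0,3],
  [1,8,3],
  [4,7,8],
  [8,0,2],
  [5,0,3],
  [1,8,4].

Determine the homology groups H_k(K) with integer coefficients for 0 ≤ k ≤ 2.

Order the vertices as 0 < 1 < 2 < 3 < 4 < 5 < 6 < 7 < 8. Listing each simplex with vertices in this order, K has dimension 2 with simplices:

  0-simplices (9): [0], [1], [2], [3], [4], [5], [6], [7], [8]
  1-simplices (27): (27 of them)
  2-simplices (18): [0,2,6], [0,2,8], [0,3,5], [0,3,6], [0,5,7], [0,7,8], [1,3,6], [1,3,8], [1,4,5], [1,4,8], [1,5,7], [1,6,7], [2,3,5], [2,3,8], [2,4,5], [2,4,6], [4,6,7], [4,7,8]

giving chain groups C_0 ≅ Z^9, C_1 ≅ Z^27, C_2 ≅ Z^18.

∂_1: C_1 → C_0 is given by ∂[p,q] = [q] − [p].
This gives a 9×27 integer matrix of rank 8; reducing to Smith normal form yields diagonal entries (1,1,1,1,1,1,1,1).

Boundary ∂_2: C_2 → C_1 acts by ∂[p,q,r] = [q,r] − [p,r] + [p,q]. For instance
  ∂[0,3,6] = [3,6] − [0,6] + [0,3],
  ∂[1,4,8] = [4,8] − [1,8] + [1,4].
As a 27×18 matrix over Z this has rank 18, with invariant factors (1,1,1,1,1,1,1,1,1,1,1,1,1,1,1,1,1,2).

From H_k ≅ ker(∂_k) / im(∂_{k+1}) we obtain:

  H_0: rank C_0 − rank ∂_1 = 9 − 8 = 1, and the invariant factors of ∂_1 are all 1, so H_0 = Z.
  H_1: rank ker ∂_1 − rank ∂_2 = (27 − 8) − 18 = 1, and ∂_2 has invariant factor 2 > 1, so H_1 = Z × Z/2.
  H_2: rank ker ∂_2 − rank ∂_3 = (18 − 18) − 0 = 0, and there is no ∂_3, so H_2 = 0.

H_0 ≅ Z,  H_1 ≅ Z × Z/2,  H_2 = 0.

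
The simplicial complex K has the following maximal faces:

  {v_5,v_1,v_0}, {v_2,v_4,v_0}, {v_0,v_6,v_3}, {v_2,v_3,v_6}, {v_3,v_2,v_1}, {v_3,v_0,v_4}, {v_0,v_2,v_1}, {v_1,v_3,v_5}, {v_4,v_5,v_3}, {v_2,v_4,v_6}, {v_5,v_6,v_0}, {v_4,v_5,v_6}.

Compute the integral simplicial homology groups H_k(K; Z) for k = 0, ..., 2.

We work with the vertex ordering v_0 < v_1 < v_2 < v_3 < v_4 < v_5 < v_6. The simplices of K, each written with vertices in increasing order, are:

  0-simplices (7): [v_0], [v_1], [v_2], [v_3], [v_4], [v_5], [v_6]
  1-simplices (18): (18 of them)
  2-simplices (12): (12 of them)

giving chain groups C_0 ≅ Z^7, C_1 ≅ Z^18, C_2 ≅ Z^12.

Boundary ∂_1: C_1 → C_0 maps an edge to its endpoints' difference, ∂[p,q] = q − p. For instance
  ∂[v_3,v_5] = [v_5] − [v_3].
The resulting 7×18 matrix has rank 6, and its Smith normal form has invariant factors (1,1,1,1,1,1).

The boundary map ∂_2: C_2 → C_1 maps a triangle to the signed sum of its edges. For instance
  ∂[v_0,v_2,v_4] = [v_2,v_4] − [v_0,v_4] + [v_0,v_2],
  ∂[v_0,v_5,v_6] = [v_5,v_6] − [v_0,v_6] + [v_0,v_5].
The resulting 18×12 matrix has rank 12, and its Smith normal form has invariant factors (1,1,1,1,1,1,1,1,1,1,1,2).

Computing H_k = (kernel of ∂_k) / (image of ∂_{k+1}):

  H_0: rank C_0 − rank ∂_1 = 7 − 6 = 1, and the invariant factors of ∂_1 are all 1, so H_0 = Z.
  H_1: rank ker ∂_1 − rank ∂_2 = (18 − 6) − 12 = 0, and ∂_2 has invariant factor 2 > 1, so H_1 = Z_2.
  H_2: rank ker ∂_2 − rank ∂_3 = (12 − 12) − 0 = 0, and there is no ∂_3, so H_2 = 0.

H_0 ≅ Z,  H_1 ≅ Z_2,  H_2 = 0.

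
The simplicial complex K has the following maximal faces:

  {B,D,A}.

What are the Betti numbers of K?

b_0 = 1, b_1 = 0, b_2 = 0.

Fix the vertex order A < B < D and write every simplex with vertices in increasing order. Then dim K = 2 and the simplices of K are:

  0-simplices (3): A, B, D
  1-simplices (3): AB, AD, BD
  2-simplices (1): ABD

Hence C_0 ≅ Z^3, C_1 ≅ Z^3, C_2 ≅ Z^1.

The boundary map ∂_1: C_1 → C_0 maps an edge to its endpoints' difference, ∂[p,q] = q − p. For instance
  ∂AD = D − A.
As a 3×3 matrix over Z this has rank 2, with invariant factors (1,1).

∂_2: C_2 → C_1 sends each 2-simplex [p,q,r] to [q,r] − [p,r] + [p,q]. For instance
  ∂ABD = BD − AD + AB.
This gives a 3×1 integer matrix of rank 1; reducing to Smith normal form yields diagonal entries (1).

Now H_k = ker ∂_k / im ∂_{k+1}, so:

  H_0: rank C_0 − rank ∂_1 = 3 − 2 = 1, and the invariant factors of ∂_1 are all 1, so H_0 ≅ Z.
  H_1: rank ker ∂_1 − rank ∂_2 = (3 − 2) − 1 = 0, and the invariant factors of ∂_2 are all 1, so H_1 ≅ 0.
  H_2: rank ker ∂_2 − rank ∂_3 = (1 − 1) − 0 = 0, and there is no ∂_3, so H_2 ≅ 0.

(K is a triangulation of the 2-simplex.)

Hence the Betti numbers are b_0 = 1, b_1 = 0, b_2 = 0.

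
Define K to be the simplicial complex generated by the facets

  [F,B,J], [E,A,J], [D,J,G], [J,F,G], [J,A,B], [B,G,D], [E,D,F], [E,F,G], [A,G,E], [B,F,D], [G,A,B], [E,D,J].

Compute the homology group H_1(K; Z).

H_1 ≅ Z/2.

Order the vertices as A < B < D < E < F < G < J. Listing each simplex with vertices in this order, K has dimension 2 with simplices:

  0-simplices (7): A, B, D, E, F, G, J
  1-simplices (18): AB, AE, AG, AJ, BD, BF, BG, BJ, DE, DF, DG, DJ, EF, EG, EJ, FG, FJ, GJ
  2-simplices (12): ABG, ABJ, AEG, AEJ, BDF, BDG, BFJ, DEF, DEJ, DGJ, EFG, FGJ

so the chain groups are C_0 ≅ Z^7, C_1 ≅ Z^18, C_2 ≅ Z^12.

The boundary map ∂_1: C_1 → C_0 sends each edge [p,q] (with p < q) to q − p. For instance
  ∂DG = G − D.
This gives a 7×18 integer matrix of rank 6; reducing to Smith normal form yields diagonal entries (1,1,1,1,1,1).

The boundary map ∂_2: C_2 → C_1 sends each 2-simplex [p,q,r] to [q,r] − [p,r] + [p,q]. For instance
  ∂EFG = FG − EG + EF,
  ∂ABJ = BJ − AJ + AB.
As a 18×12 matrix over Z this has rank 12, with invariant factors (1,1,1,1,1,1,1,1,1,1,1,2).

From H_k ≅ ker(∂_k) / im(∂_{k+1}) we obtain:

  H_1: rank ker ∂_1 − rank ∂_2 = (18 − 6) − 12 = 0, and ∂_2 has invariant factor 2 > 1, so H_1 ≅ Z/2.

(K is a triangulation of the real projective plane RP^2.)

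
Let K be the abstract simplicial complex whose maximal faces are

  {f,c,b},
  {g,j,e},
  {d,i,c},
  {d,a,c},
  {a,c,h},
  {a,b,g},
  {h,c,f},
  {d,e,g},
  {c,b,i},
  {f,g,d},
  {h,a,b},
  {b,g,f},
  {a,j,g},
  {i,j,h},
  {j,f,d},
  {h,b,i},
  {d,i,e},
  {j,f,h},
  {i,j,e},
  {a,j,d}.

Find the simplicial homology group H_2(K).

Take the total order a < b < c < d < e < f < g < h < i < j on the vertex set. Then K (dimension 2) consists of the simplices:

  0-simplices (10): a, b, c, d, e, f, g, h, i, j
  1-simplices (30): ab, ac, ad, ag, ah, aj, bc, bf, bg, bh, bi, cd, cf, ch, ci, de, df, dg, di, dj, eg, ei, ej, fg, fh, fj, gj, hi, hj, ij
  2-simplices (20): abg, abh, acd, ach, adj, agj, bcf, bci, bfg, bhi, cdi, cfh, deg, dei, dfg, dfj, egj, eij, fhj, hij

Hence C_0 ≅ Z^10, C_1 ≅ Z^30, C_2 ≅ Z^20.

Boundary ∂_1: C_1 → C_0 is given by ∂[p,q] = [q] − [p].
As a 10×30 matrix over Z this has rank 9, with invariant factors (1,1,1,1,1,1,1,1,1).

Boundary ∂_2: C_2 → C_1 sends each 2-simplex [p,q,r] to [q,r] − [p,r] + [p,q]. For instance
  ∂hij = ij − hj + hi,
  ∂abh = bh − ah + ab.
The resulting 30×20 matrix has rank 20, and its Smith normal form has invariant factors (1,1,1,1,1,1,1,1,1,1,1,1,1,1,1,1,1,1,1,2).

From H_k ≅ ker(∂_k) / im(∂_{k+1}) we obtain:

  H_2: rank ker ∂_2 − rank ∂_3 = (20 − 20) − 0 = 0, and there is no ∂_3, so H_2 ≅ 0.

(K is a triangulation of the Klein bottle.)

H_2 ≅ 0.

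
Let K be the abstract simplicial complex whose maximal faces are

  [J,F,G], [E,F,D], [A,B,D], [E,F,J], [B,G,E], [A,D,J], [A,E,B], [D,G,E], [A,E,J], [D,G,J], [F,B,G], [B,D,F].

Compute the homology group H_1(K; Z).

H_1 = Z/2.

Fix the vertex order A < B < D < E < F < G < J and write every simplex with vertices in increasing order. Then dim K = 2 and the simplices of K are:

  0-simplices (7): A, B, D, E, F, G, J
  1-simplices (18): AB, AD, AE, AJ, BD, BE, BF, BG, DE, DF, DG, DJ, EF, EG, EJ, FG, FJ, GJ
  2-simplices (12): ABD, ABE, ADJ, AEJ, BDF, BEG, BFG, DEF, DEG, DGJ, EFJ, FGJ

so the chain groups are C_0 ≅ Z^7, C_1 ≅ Z^18, C_2 ≅ Z^12.

∂_1: C_1 → C_0 is given by ∂[p,q] = [q] − [p].
The resulting 7×18 matrix has rank 6, and its Smith normal form has invariant factors (1,1,1,1,1,1).

The boundary map ∂_2: C_2 → C_1 maps a triangle to the signed sum of its edges. For instance
  ∂BEG = EG − BG + BE,
  ∂FGJ = GJ − FJ + FG.
The 18×12 boundary matrix has rank 12 and Smith normal form diag(1,1,1,1,1,1,1,1,1,1,1,2).

Computing H_k = (kernel of ∂_k) / (image of ∂_{k+1}):

  H_1: rank ker ∂_1 − rank ∂_2 = (18 − 6) − 12 = 0, and ∂_2 has invariant factor 2 > 1, so H_1 = Z/2.

(K is a triangulation of the real projective plane RP^2.)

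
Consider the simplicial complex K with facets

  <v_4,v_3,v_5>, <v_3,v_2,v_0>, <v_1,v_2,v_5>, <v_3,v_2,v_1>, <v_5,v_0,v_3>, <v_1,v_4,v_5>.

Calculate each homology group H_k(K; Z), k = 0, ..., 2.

Order the vertices as v_0 < v_1 < v_2 < v_3 < v_4 < v_5. Listing each simplex with vertices in this order, K has dimension 2 with simplices:

  0-simplices (6): [v_0], [v_1], [v_2], [v_3], [v_4], [v_5]
  1-simplices (12): [v_0,v_2], [v_0,v_3], [v_0,v_5], [v_1,v_2], [v_1,v_3], [v_1,v_4], [v_1,v_5], [v_2,v_3], [v_2,v_5], [v_3,v_4], [v_3,v_5], [v_4,v_5]
  2-simplices (6): [v_0,v_2,v_3], [v_0,v_3,v_5], [v_1,v_2,v_3], [v_1,v_2,v_5], [v_1,v_4,v_5], [v_3,v_4,v_5]

so the chain groups are C_0 ≅ Z^6, C_1 ≅ Z^12, C_2 ≅ Z^6.

The boundary map ∂_1: C_1 → C_0 sends each edge [p,q] (with p < q) to q − p. For instance
  ∂[v_4,v_5] = [v_5] − [v_4].
As a 6×12 matrix over Z this has rank 5, with invariant factors (1,1,1,1,1).

∂_2: C_2 → C_1 maps a triangle to the signed sum of its edges. For instance
  ∂[v_1,v_4,v_5] = [v_4,v_5] − [v_1,v_5] + [v_1,v_4],
  ∂[v_3,v_4,v_5] = [v_4,v_5] − [v_3,v_5] + [v_3,v_4].
This gives a 12×6 integer matrix of rank 6; reducing to Smith normal form yields diagonal entries (1,1,1,1,1,1).

From H_k ≅ ker(∂_k) / im(∂_{k+1}) we obtain:

  H_0: rank C_0 − rank ∂_1 = 6 − 5 = 1, and the invariant factors of ∂_1 are all 1, so H_0 ≅ Z.
  H_1: rank ker ∂_1 − rank ∂_2 = (12 − 5) − 6 = 1, and the invariant factors of ∂_2 are all 1, so H_1 ≅ Z.
  H_2: rank ker ∂_2 − rank ∂_3 = (6 − 6) − 0 = 0, and there is no ∂_3, so H_2 ≅ 0.

H_0 ≅ Z,  H_1 ≅ Z,  H_2 = 0.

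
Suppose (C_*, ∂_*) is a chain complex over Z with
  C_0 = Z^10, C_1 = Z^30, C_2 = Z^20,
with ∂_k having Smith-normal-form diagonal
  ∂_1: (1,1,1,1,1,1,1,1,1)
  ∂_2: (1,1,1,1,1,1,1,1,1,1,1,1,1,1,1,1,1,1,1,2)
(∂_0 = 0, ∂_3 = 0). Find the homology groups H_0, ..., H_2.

H_0 = Z,  H_1 = Z ⊕ Z_2,  H_2 = 0.

H_0: b_0 = 10 − 0 − 9 = 1; torsion from ∂_1 factors > 1: none. So H_0 = Z.
H_1: b_1 = 30 − 9 − 20 = 1; torsion from ∂_2 factors > 1: [2]. So H_1 = Z ⊕ Z_2.
H_2: b_2 = 20 − 20 − 0 = 0; torsion from ∂_3 factors > 1: none. So H_2 = 0.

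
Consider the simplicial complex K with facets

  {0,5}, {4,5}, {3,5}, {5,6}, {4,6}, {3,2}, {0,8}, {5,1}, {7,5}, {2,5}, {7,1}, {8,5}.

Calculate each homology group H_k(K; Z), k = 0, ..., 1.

Take the total order 0 < 1 < 2 < 3 < 4 < 5 < 6 < 7 < 8 on the vertex set. Then K (dimension 1) consists of the simplices:

  0-simplices (9): [0], [1], [2], [3], [4], [5], [6], [7], [8]
  1-simplices (12): [0,5], [0,8], [1,5], [1,7], [2,3], [2,5], [3,5], [4,5], [4,6], [5,6], [5,7], [5,8]

giving chain groups C_0 ≅ Z^9, C_1 ≅ Z^12.

∂_1: C_1 → C_0 maps an edge to its endpoints' difference, ∂[p,q] = q − p. For instance
  ∂[5,6] = [6] − [5].
This gives a 9×12 integer matrix of rank 8; reducing to Smith normal form yields diagonal entries (1,1,1,1,1,1,1,1).

Reading off H_k = ker ∂_k / im ∂_{k+1}:

  H_0: rank C_0 − rank ∂_1 = 9 − 8 = 1, and the invariant factors of ∂_1 are all 1, so H_0 ≅ Z.
  H_1: rank ker ∂_1 − rank ∂_2 = (12 − 8) − 0 = 4, and there is no ∂_2, so H_1 ≅ Z^4.

H_0 = Z,  H_1 = Z^4.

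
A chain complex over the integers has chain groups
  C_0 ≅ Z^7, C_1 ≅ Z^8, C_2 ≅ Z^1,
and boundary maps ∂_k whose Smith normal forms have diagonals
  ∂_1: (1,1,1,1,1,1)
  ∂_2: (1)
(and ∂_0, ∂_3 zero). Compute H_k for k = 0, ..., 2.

H_0 ≅ Z,  H_1 ≅ Z,  H_2 = 0.

H_0: b_0 = 7 − 0 − 6 = 1; torsion from ∂_1 factors > 1: none. So H_0 ≅ Z.
H_1: b_1 = 8 − 6 − 1 = 1; torsion from ∂_2 factors > 1: none. So H_1 ≅ Z.
H_2: b_2 = 1 − 1 − 0 = 0; torsion from ∂_3 factors > 1: none. So H_2 ≅ 0.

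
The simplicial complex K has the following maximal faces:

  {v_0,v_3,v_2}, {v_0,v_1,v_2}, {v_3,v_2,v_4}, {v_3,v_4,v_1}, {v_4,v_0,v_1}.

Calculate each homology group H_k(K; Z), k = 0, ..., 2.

Order the vertices as v_0 < v_1 < v_2 < v_3 < v_4. Listing each simplex with vertices in this order, K has dimension 2 with simplices:

  0-simplices (5): [v_0], [v_1], [v_2], [v_3], [v_4]
  1-simplices (10): [v_0,v_1], [v_0,v_2], [v_0,v_3], [v_0,v_4], [v_1,v_2], [v_1,v_3], [v_1,v_4], [v_2,v_3], [v_2,v_4], [v_3,v_4]
  2-simplices (5): [v_0,v_1,v_2], [v_0,v_1,v_4], [v_0,v_2,v_3], [v_1,v_3,v_4], [v_2,v_3,v_4]

so the chain groups are C_0 ≅ Z^5, C_1 ≅ Z^10, C_2 ≅ Z^5.

Boundary ∂_1: C_1 → C_0 is given by ∂[p,q] = [q] − [p]. For instance
  ∂[v_2,v_3] = [v_3] − [v_2].
The resulting 5×10 matrix has rank 4, and its Smith normal form has invariant factors (1,1,1,1).

∂_2: C_2 → C_1 sends each 2-simplex [p,q,r] to [q,r] − [p,r] + [p,q]. For instance
  ∂[v_0,v_1,v_2] = [v_1,v_2] − [v_0,v_2] + [v_0,v_1],
  ∂[v_0,v_1,v_4] = [v_1,v_4] − [v_0,v_4] + [v_0,v_1].
The resulting 10×5 matrix has rank 5, and its Smith normal form has invariant factors (1,1,1,1,1).

From H_k ≅ ker(∂_k) / im(∂_{k+1}) we obtain:

  H_0: rank C_0 − rank ∂_1 = 5 − 4 = 1, and the invariant factors of ∂_1 are all 1, so H_0 ≅ Z.
  H_1: rank ker ∂_1 − rank ∂_2 = (10 − 4) − 5 = 1, and the invariant factors of ∂_2 are all 1, so H_1 ≅ Z.
  H_2: rank ker ∂_2 − rank ∂_3 = (5 − 5) − 0 = 0, and there is no ∂_3, so H_2 ≅ 0.

(K is a triangulation of the Möbius band.)

H_0 ≅ Z,  H_1 ≅ Z,  H_2 = 0.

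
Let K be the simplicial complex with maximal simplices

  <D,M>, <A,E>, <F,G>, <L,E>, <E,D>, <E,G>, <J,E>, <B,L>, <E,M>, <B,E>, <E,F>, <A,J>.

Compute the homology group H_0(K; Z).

Take the total order A < B < D < E < F < G < J < L < M on the vertex set. Then K (dimension 1) consists of the simplices:

  0-simplices (9): A, B, D, E, F, G, J, L, M
  1-simplices (12): AE, AJ, BE, BL, DE, DM, EF, EG, EJ, EL, EM, FG

giving chain groups C_0 ≅ Z^9, C_1 ≅ Z^12.

The boundary map ∂_1: C_1 → C_0 is given by ∂[p,q] = [q] − [p].
The 9×12 boundary matrix has rank 8 and Smith normal form diag(1,1,1,1,1,1,1,1).

Now H_k = ker ∂_k / im ∂_{k+1}, so:

  H_0: rank C_0 − rank ∂_1 = 9 − 8 = 1, and the invariant factors of ∂_1 are all 1, so H_0 = Z.

H_0 = Z.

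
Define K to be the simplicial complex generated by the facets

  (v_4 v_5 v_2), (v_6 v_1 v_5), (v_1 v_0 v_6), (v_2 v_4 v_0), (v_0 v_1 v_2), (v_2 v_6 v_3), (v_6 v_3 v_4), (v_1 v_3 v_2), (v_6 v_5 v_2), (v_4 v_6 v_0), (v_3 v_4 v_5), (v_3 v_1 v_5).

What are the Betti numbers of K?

K has 7 vertices, 18 edges, 12 triangles.
rank ∂_0 = 0, rank ∂_1 = 6 ⇒ b_0 = 7 − 0 − 6 = 1; all invariant factors of ∂_1 are 1 so no torsion. So H_0 = Z.
rank ∂_1 = 6, rank ∂_2 = 12 ⇒ b_1 = 18 − 6 − 12 = 0; ∂_2 has invariant factor(s) [2] giving torsion. So H_1 = Z/2.
rank ∂_2 = 12, rank ∂_3 = 0 ⇒ b_2 = 12 − 12 − 0 = 0. So H_2 = 0.

b_0 = 1, b_1 = 0, b_2 = 0.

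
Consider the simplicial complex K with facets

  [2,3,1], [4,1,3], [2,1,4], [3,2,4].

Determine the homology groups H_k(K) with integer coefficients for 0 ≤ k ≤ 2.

H_0 = Z,  H_1 = 0,  H_2 = Z.

Order the vertices as 1 < 2 < 3 < 4. Listing each simplex with vertices in this order, K has dimension 2 with simplices:

  0-simplices (4): [1], [2], [3], [4]
  1-simplices (6): [1,2], [1,3], [1,4], [2,3], [2,4], [3,4]
  2-simplices (4): [1,2,3], [1,2,4], [1,3,4], [2,3,4]

so the chain groups are C_0 ≅ Z^4, C_1 ≅ Z^6, C_2 ≅ Z^4.

∂_1: C_1 → C_0 is given by ∂[p,q] = [q] − [p]. For instance
  ∂[1,3] = [3] − [1].
The resulting 4×6 matrix has rank 3, and its Smith normal form has invariant factors (1,1,1).

Boundary ∂_2: C_2 → C_1 sends each 2-simplex [p,q,r] to [q,r] − [p,r] + [p,q]. For instance
  ∂[1,2,4] = [2,4] − [1,4] + [1,2],
  ∂[2,3,4] = [3,4] − [2,4] + [2,3].
The resulting 6×4 matrix has rank 3, and its Smith normal form has invariant factors (1,1,1).

Reading off H_k = ker ∂_k / im ∂_{k+1}:

  H_0: rank C_0 − rank ∂_1 = 4 − 3 = 1, and the invariant factors of ∂_1 are all 1, so H_0 ≅ Z.
  H_1: rank ker ∂_1 − rank ∂_2 = (6 − 3) − 3 = 0, and the invariant factors of ∂_2 are all 1, so H_1 ≅ 0.
  H_2: rank ker ∂_2 − rank ∂_3 = (4 − 3) − 0 = 1, and there is no ∂_3, so H_2 ≅ Z.

(K is a triangulation of the 2-sphere S^2.)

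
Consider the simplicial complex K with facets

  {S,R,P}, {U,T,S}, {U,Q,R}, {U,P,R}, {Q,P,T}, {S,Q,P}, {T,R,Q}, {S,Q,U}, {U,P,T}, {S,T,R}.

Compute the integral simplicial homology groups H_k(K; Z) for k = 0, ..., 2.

We work with the vertex ordering P < Q < R < S < T < U. The simplices of K, each written with vertices in increasing order, are:

  0-simplices (6): P, Q, R, S, T, U
  1-simplices (15): PQ, PR, PS, PT, PU, QR, QS, QT, QU, RS, RT, RU, ST, SU, TU
  2-simplices (10): PQS, PQT, PRS, PRU, PTU, QRT, QRU, QSU, RST, STU

giving chain groups C_0 ≅ Z^6, C_1 ≅ Z^15, C_2 ≅ Z^10.

Boundary ∂_1: C_1 → C_0 sends each edge [p,q] (with p < q) to q − p. For instance
  ∂RS = S − R.
The 6×15 boundary matrix has rank 5 and Smith normal form diag(1,1,1,1,1).

∂_2: C_2 → C_1 maps a triangle to the signed sum of its edges. For instance
  ∂RST = ST − RT + RS,
  ∂PQT = QT − PT + PQ.
The 15×10 boundary matrix has rank 10 and Smith normal form diag(1,1,1,1,1,1,1,1,1,2).

Computing H_k = (kernel of ∂_k) / (image of ∂_{k+1}):

  H_0: rank C_0 − rank ∂_1 = 6 − 5 = 1, and the invariant factors of ∂_1 are all 1, so H_0 ≅ Z.
  H_1: rank ker ∂_1 − rank ∂_2 = (15 − 5) − 10 = 0, and ∂_2 has invariant factor 2 > 1, so H_1 ≅ Z/2Z.
  H_2: rank ker ∂_2 − rank ∂_3 = (10 − 10) − 0 = 0, and there is no ∂_3, so H_2 ≅ 0.

H_0 = Z,  H_1 = Z/2Z,  H_2 = 0.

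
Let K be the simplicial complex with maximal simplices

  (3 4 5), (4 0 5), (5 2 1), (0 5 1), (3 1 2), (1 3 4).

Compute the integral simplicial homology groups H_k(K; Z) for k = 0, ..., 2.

Fix the vertex order 0 < 1 < 2 < 3 < 4 < 5 and write every simplex with vertices in increasing order. Then dim K = 2 and the simplices of K are:

  0-simplices (6): [0], [1], [2], [3], [4], [5]
  1-simplices (12): [0,1], [0,4], [0,5], [1,2], [1,3], [1,4], [1,5], [2,3], [2,5], [3,4], [3,5], [4,5]
  2-simplices (6): [0,1,5], [0,4,5], [1,2,3], [1,2,5], [1,3,4], [3,4,5]

giving chain groups C_0 ≅ Z^6, C_1 ≅ Z^12, C_2 ≅ Z^6.

∂_1: C_1 → C_0 maps an edge to its endpoints' difference, ∂[p,q] = q − p. For instance
  ∂[1,3] = [3] − [1].
This gives a 6×12 integer matrix of rank 5; reducing to Smith normal form yields diagonal entries (1,1,1,1,1).

Boundary ∂_2: C_2 → C_1 sends each 2-simplex [p,q,r] to [q,r] − [p,r] + [p,q]. For instance
  ∂[1,2,5] = [2,5] − [1,5] + [1,2],
  ∂[3,4,5] = [4,5] − [3,5] + [3,4].
As a 12×6 matrix over Z this has rank 6, with invariant factors (1,1,1,1,1,1).

Computing H_k = (kernel of ∂_k) / (image of ∂_{k+1}):

  H_0: rank C_0 − rank ∂_1 = 6 − 5 = 1, and the invariant factors of ∂_1 are all 1, so H_0 = Z.
  H_1: rank ker ∂_1 − rank ∂_2 = (12 − 5) − 6 = 1, and the invariant factors of ∂_2 are all 1, so H_1 = Z.
  H_2: rank ker ∂_2 − rank ∂_3 = (6 − 6) − 0 = 0, and there is no ∂_3, so H_2 = 0.

H_0 ≅ Z,  H_1 ≅ Z,  H_2 = 0.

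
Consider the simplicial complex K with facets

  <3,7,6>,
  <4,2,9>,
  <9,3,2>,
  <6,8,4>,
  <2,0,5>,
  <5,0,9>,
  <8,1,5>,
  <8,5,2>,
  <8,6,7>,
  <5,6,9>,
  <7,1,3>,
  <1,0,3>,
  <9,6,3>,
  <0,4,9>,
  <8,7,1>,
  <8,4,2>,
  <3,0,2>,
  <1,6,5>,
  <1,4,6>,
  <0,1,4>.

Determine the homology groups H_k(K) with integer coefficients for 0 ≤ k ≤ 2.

Order the vertices as 0 < 1 < 2 < 3 < 4 < 5 < 6 < 7 < 8 < 9. Listing each simplex with vertices in this order, K has dimension 2 with simplices:

  0-simplices (10): [0], [1], [2], [3], [4], [5], [6], [7], [8], [9]
  1-simplices (30): (30 of them)
  2-simplices (20): (20 of them)

so the chain groups are C_0 ≅ Z^10, C_1 ≅ Z^30, C_2 ≅ Z^20.

Boundary ∂_1: C_1 → C_0 maps an edge to its endpoints' difference, ∂[p,q] = q − p. For instance
  ∂[5,6] = [6] − [5].
This gives a 10×30 integer matrix of rank 9; reducing to Smith normal form yields diagonal entries (1,1,1,1,1,1,1,1,1).

The boundary map ∂_2: C_2 → C_1 acts by ∂[p,q,r] = [q,r] − [p,r] + [p,q]. For instance
  ∂[3,6,7] = [6,7] − [3,7] + [3,6],
  ∂[0,1,3] = [1,3] − [0,3] + [0,1].
As a 30×20 matrix over Z this has rank 20, with invariant factors (1,1,1,1,1,1,1,1,1,1,1,1,1,1,1,1,1,1,1,2).

Reading off H_k = ker ∂_k / im ∂_{k+1}:

  H_0: rank C_0 − rank ∂_1 = 10 − 9 = 1, and the invariant factors of ∂_1 are all 1, so H_0 ≅ Z.
  H_1: rank ker ∂_1 − rank ∂_2 = (30 − 9) − 20 = 1, and ∂_2 has invariant factor 2 > 1, so H_1 ≅ Z ⊕ Z/2.
  H_2: rank ker ∂_2 − rank ∂_3 = (20 − 20) − 0 = 0, and there is no ∂_3, so H_2 ≅ 0.

H_0 ≅ Z,  H_1 ≅ Z ⊕ Z/2,  H_2 = 0.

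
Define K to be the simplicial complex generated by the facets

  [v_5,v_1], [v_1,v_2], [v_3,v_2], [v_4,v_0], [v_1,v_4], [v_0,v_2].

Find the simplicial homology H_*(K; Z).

H_0 ≅ Z,  H_1 ≅ Z.

Fix the vertex order v_0 < v_1 < v_2 < v_3 < v_4 < v_5 and write every simplex with vertices in increasing order. Then dim K = 1 and the simplices of K are:

  0-simplices (6): [v_0], [v_1], [v_2], [v_3], [v_4], [v_5]
  1-simplices (6): [v_0,v_2], [v_0,v_4], [v_1,v_2], [v_1,v_4], [v_1,v_5], [v_2,v_3]

Hence C_0 ≅ Z^6, C_1 ≅ Z^6.

Boundary ∂_1: C_1 → C_0 maps an edge to its endpoints' difference, ∂[p,q] = q − p.
The 6×6 boundary matrix has rank 5 and Smith normal form diag(1,1,1,1,1).

Now H_k = ker ∂_k / im ∂_{k+1}, so:

  H_0: rank C_0 − rank ∂_1 = 6 − 5 = 1, and the invariant factors of ∂_1 are all 1, so H_0 ≅ Z.
  H_1: rank ker ∂_1 − rank ∂_2 = (6 − 5) − 0 = 1, and there is no ∂_2, so H_1 ≅ Z.

As a check, the Euler characteristic is 6 − 6 = 0, which agrees with 1 − 1 = 0.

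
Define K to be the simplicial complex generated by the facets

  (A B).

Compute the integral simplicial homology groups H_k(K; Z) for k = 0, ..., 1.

H_0 ≅ Z,  H_1 = 0.

Fix the vertex order A < B and write every simplex with vertices in increasing order. Then dim K = 1 and the simplices of K are:

  0-simplices (2): A, B
  1-simplices (1): AB

Hence C_0 ≅ Z^2, C_1 ≅ Z^1.

The boundary map ∂_1: C_1 → C_0 maps an edge to its endpoints' difference, ∂[p,q] = q − p.
This gives a 2×1 integer matrix of rank 1; reducing to Smith normal form yields diagonal entries (1).

Computing H_k = (kernel of ∂_k) / (image of ∂_{k+1}):

  H_0: rank C_0 − rank ∂_1 = 2 − 1 = 1, and the invariant factors of ∂_1 are all 1, so H_0 ≅ Z.
  H_1: rank ker ∂_1 − rank ∂_2 = (1 − 1) − 0 = 0, and there is no ∂_2, so H_1 ≅ 0.

As a check, the Euler characteristic is 2 − 1 = 1, which agrees with 1 − 0 = 1.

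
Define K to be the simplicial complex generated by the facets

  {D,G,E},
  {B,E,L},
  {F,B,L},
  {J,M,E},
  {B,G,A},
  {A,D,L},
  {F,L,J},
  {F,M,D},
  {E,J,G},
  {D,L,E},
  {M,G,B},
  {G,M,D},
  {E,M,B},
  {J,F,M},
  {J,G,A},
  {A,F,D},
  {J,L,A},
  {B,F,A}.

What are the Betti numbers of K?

b_0 = 1, b_1 = 1, b_2 = 0.

Take the total order A < B < D < E < F < G < J < L < M on the vertex set. Then K (dimension 2) consists of the simplices:

  0-simplices (9): A, B, D, E, F, G, J, L, M
  1-simplices (27): AB, AD, AF, AG, AJ, AL, BE, BF, BG, BL, BM, DE, DF, DG, DL, DM, EG, EJ, EL, EM, FJ, FL, FM, GJ, GM, JL, JM
  2-simplices (18): ABF, ABG, ADF, ADL, AGJ, AJL, BEL, BEM, BFL, BGM, DEG, DEL, DFM, DGM, EGJ, EJM, FJL, FJM

giving chain groups C_0 ≅ Z^9, C_1 ≅ Z^27, C_2 ≅ Z^18.

∂_1: C_1 → C_0 is given by ∂[p,q] = [q] − [p]. For instance
  ∂DG = G − D.
This gives a 9×27 integer matrix of rank 8; reducing to Smith normal form yields diagonal entries (1,1,1,1,1,1,1,1).

∂_2: C_2 → C_1 maps a triangle to the signed sum of its edges. For instance
  ∂ABF = BF − AF + AB,
  ∂FJM = JM − FM + FJ.
As a 27×18 matrix over Z this has rank 18, with invariant factors (1,1,1,1,1,1,1,1,1,1,1,1,1,1,1,1,1,2).

Reading off H_k = ker ∂_k / im ∂_{k+1}:

  H_0: rank C_0 − rank ∂_1 = 9 − 8 = 1, and the invariant factors of ∂_1 are all 1, so H_0 ≅ Z.
  H_1: rank ker ∂_1 − rank ∂_2 = (27 − 8) − 18 = 1, and ∂_2 has invariant factor 2 > 1, so H_1 ≅ Z × Z/2.
  H_2: rank ker ∂_2 − rank ∂_3 = (18 − 18) − 0 = 0, and there is no ∂_3, so H_2 ≅ 0.

As a check, the Euler characteristic is 9 − 27 + 18 = 0, which agrees with 1 − 1 + 0 = 0.

Hence the Betti numbers are b_0 = 1, b_1 = 1, b_2 = 0.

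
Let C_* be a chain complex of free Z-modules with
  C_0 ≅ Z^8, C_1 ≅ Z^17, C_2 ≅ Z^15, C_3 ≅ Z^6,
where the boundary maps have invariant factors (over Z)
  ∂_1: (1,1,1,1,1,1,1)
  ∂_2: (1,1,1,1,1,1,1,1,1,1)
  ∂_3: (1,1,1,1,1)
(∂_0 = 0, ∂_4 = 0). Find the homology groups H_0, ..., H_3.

H_0: b_0 = 8 − 0 − 7 = 1; torsion from ∂_1 factors > 1: none. So H_0 = Z.
H_1: b_1 = 17 − 7 − 10 = 0; torsion from ∂_2 factors > 1: none. So H_1 = 0.
H_2: b_2 = 15 − 10 − 5 = 0; torsion from ∂_3 factors > 1: none. So H_2 = 0.
H_3: b_3 = 6 − 5 − 0 = 1; torsion from ∂_4 factors > 1: none. So H_3 = Z.

H_0 = Z,  H_1 = 0,  H_2 = 0,  H_3 = Z.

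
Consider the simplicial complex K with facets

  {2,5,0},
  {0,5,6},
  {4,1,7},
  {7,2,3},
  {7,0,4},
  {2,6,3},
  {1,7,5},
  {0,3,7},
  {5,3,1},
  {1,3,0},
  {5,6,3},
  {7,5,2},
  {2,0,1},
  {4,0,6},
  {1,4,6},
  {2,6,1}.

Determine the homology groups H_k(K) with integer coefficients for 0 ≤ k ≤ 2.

H_0 ≅ Z,  H_1 ≅ Z^2,  H_2 ≅ Z.

K has 8 vertices, 24 edges, 16 triangles.
rank ∂_0 = 0, rank ∂_1 = 7 ⇒ b_0 = 8 − 0 − 7 = 1; all invariant factors of ∂_1 are 1 so no torsion. So H_0 ≅ Z.
rank ∂_1 = 7, rank ∂_2 = 15 ⇒ b_1 = 24 − 7 − 15 = 2; all invariant factors of ∂_2 are 1 so no torsion. So H_1 ≅ Z^2.
rank ∂_2 = 15, rank ∂_3 = 0 ⇒ b_2 = 16 − 15 − 0 = 1. So H_2 ≅ Z.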